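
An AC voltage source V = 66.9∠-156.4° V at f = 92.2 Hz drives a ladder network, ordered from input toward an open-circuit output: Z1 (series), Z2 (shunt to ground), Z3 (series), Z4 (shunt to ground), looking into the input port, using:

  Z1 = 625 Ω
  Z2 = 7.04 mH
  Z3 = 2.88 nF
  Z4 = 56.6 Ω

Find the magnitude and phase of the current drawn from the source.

Step 1 — Angular frequency: ω = 2π·f = 2π·92.2 = 579.3 rad/s.
Step 2 — Component impedances:
  Z1: Z = R = 625 Ω
  Z2: Z = jωL = j·579.3·0.00704 = 0 + j4.078 Ω
  Z3: Z = 1/(jωC) = -j/(ω·C) = 0 - j5.994e+05 Ω
  Z4: Z = R = 56.6 Ω
Step 3 — Ladder network (open output): work backward from the far end, alternating series and parallel combinations. Z_in = 625 + j4.078 Ω = 625∠0.4° Ω.
Step 4 — Source phasor: V = 66.9∠-156.4° V = -61.3 - j26.78 V.
Step 5 — Ohm's law: I = V / Z_total = (-61.3 - j26.78) / (625 + j4.078) = -0.09836 - j0.04221 A.
Step 6 — Convert to polar: |I| = 0.107 A, ∠I = -156.8°.

I = 0.107∠-156.8° A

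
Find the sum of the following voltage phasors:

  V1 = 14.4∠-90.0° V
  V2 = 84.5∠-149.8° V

Step 1 — Convert each phasor to rectangular form:
  V1 = 14.4·(cos(-90.0°) + j·sin(-90.0°)) = 0 - j14.4 V
  V2 = 84.5·(cos(-149.8°) + j·sin(-149.8°)) = -73.03 - j42.51 V
Step 2 — Sum components: V_total = -73.03 - j56.91 V.
Step 3 — Convert to polar: |V_total| = 92.58 V, ∠V_total = -142.1°.

V_total = 92.58∠-142.1° V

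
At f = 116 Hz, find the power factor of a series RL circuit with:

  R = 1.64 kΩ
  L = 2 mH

Step 1 — Angular frequency: ω = 2π·f = 2π·116 = 728.8 rad/s.
Step 2 — Component impedances:
  R: Z = R = 1640 Ω
  L: Z = jωL = j·728.8·0.002 = 0 + j1.458 Ω
Step 3 — Series combination: Z_total = R + L = 1640 + j1.458 Ω = 1640∠0.1° Ω.
Step 4 — Power factor: PF = cos(φ) = Re(Z)/|Z| = 1640/1640 = 1.
Step 5 — Type: Im(Z) = 1.458 ⇒ lagging (phase φ = 0.1°).

PF = 1 (lagging, φ = 0.1°)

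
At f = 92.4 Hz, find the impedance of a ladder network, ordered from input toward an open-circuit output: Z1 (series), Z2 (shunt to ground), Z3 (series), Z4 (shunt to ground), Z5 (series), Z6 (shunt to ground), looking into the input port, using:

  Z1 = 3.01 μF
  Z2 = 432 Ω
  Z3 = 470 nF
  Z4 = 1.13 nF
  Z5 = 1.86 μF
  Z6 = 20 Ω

Step 1 — Angular frequency: ω = 2π·f = 2π·92.4 = 580.6 rad/s.
Step 2 — Component impedances:
  Z1: Z = 1/(jωC) = -j/(ω·C) = 0 - j572.2 Ω
  Z2: Z = R = 432 Ω
  Z3: Z = 1/(jωC) = -j/(ω·C) = 0 - j3665 Ω
  Z4: Z = 1/(jωC) = -j/(ω·C) = 0 - j1.524e+06 Ω
  Z5: Z = 1/(jωC) = -j/(ω·C) = 0 - j926.1 Ω
  Z6: Z = R = 20 Ω
Step 3 — Ladder network (open output): work backward from the far end, alternating series and parallel combinations. Z_in = 428 - j612.5 Ω = 747.3∠-55.1° Ω.

Z = 428 - j612.5 Ω = 747.3∠-55.1° Ω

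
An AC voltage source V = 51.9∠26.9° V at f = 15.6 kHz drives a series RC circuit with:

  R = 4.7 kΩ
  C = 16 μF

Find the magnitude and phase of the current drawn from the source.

Step 1 — Angular frequency: ω = 2π·f = 2π·1.56e+04 = 9.802e+04 rad/s.
Step 2 — Component impedances:
  R: Z = R = 4700 Ω
  C: Z = 1/(jωC) = -j/(ω·C) = 0 - j0.6376 Ω
Step 3 — Series combination: Z_total = R + C = 4700 - j0.6376 Ω = 4700∠-0.0° Ω.
Step 4 — Source phasor: V = 51.9∠26.9° V = 46.28 + j23.48 V.
Step 5 — Ohm's law: I = V / Z_total = (46.28 + j23.48) / (4700 - j0.6376) = 0.009847 + j0.004997 A.
Step 6 — Convert to polar: |I| = 0.01104 A, ∠I = 26.9°.

I = 0.01104∠26.9° A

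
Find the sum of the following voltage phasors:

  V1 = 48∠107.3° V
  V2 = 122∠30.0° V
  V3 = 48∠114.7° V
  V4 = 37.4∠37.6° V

Step 1 — Convert each phasor to rectangular form:
  V1 = 48·(cos(107.3°) + j·sin(107.3°)) = -14.27 + j45.83 V
  V2 = 122·(cos(30.0°) + j·sin(30.0°)) = 105.7 + j61 V
  V3 = 48·(cos(114.7°) + j·sin(114.7°)) = -20.06 + j43.61 V
  V4 = 37.4·(cos(37.6°) + j·sin(37.6°)) = 29.63 + j22.82 V
Step 2 — Sum components: V_total = 101 + j173.3 V.
Step 3 — Convert to polar: |V_total| = 200.5 V, ∠V_total = 59.8°.

V_total = 200.5∠59.8° V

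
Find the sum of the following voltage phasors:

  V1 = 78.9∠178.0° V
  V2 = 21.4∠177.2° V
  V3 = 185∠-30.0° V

Step 1 — Convert each phasor to rectangular form:
  V1 = 78.9·(cos(178.0°) + j·sin(178.0°)) = -78.85 + j2.754 V
  V2 = 21.4·(cos(177.2°) + j·sin(177.2°)) = -21.37 + j1.045 V
  V3 = 185·(cos(-30.0°) + j·sin(-30.0°)) = 160.2 - j92.5 V
Step 2 — Sum components: V_total = 59.99 - j88.7 V.
Step 3 — Convert to polar: |V_total| = 107.1 V, ∠V_total = -55.9°.

V_total = 107.1∠-55.9° V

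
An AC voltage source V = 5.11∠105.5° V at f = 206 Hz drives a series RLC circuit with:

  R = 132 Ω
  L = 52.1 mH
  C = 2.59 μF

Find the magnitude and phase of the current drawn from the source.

Step 1 — Angular frequency: ω = 2π·f = 2π·206 = 1294 rad/s.
Step 2 — Component impedances:
  R: Z = R = 132 Ω
  L: Z = jωL = j·1294·0.0521 = 0 + j67.43 Ω
  C: Z = 1/(jωC) = -j/(ω·C) = 0 - j298.3 Ω
Step 3 — Series combination: Z_total = R + L + C = 132 - j230.9 Ω = 265.9∠-60.2° Ω.
Step 4 — Source phasor: V = 5.11∠105.5° V = -1.366 + j4.924 V.
Step 5 — Ohm's law: I = V / Z_total = (-1.366 + j4.924) / (132 - j230.9) = -0.01862 + j0.004733 A.
Step 6 — Convert to polar: |I| = 0.01922 A, ∠I = 165.7°.

I = 0.01922∠165.7° A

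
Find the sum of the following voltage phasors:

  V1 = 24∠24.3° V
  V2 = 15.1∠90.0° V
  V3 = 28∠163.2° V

Step 1 — Convert each phasor to rectangular form:
  V1 = 24·(cos(24.3°) + j·sin(24.3°)) = 21.87 + j9.876 V
  V2 = 15.1·(cos(90.0°) + j·sin(90.0°)) = 0 + j15.1 V
  V3 = 28·(cos(163.2°) + j·sin(163.2°)) = -26.8 + j8.093 V
Step 2 — Sum components: V_total = -4.931 + j33.07 V.
Step 3 — Convert to polar: |V_total| = 33.43 V, ∠V_total = 98.5°.

V_total = 33.43∠98.5° V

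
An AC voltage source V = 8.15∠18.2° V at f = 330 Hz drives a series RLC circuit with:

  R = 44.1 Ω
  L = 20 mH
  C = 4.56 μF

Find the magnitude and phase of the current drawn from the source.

Step 1 — Angular frequency: ω = 2π·f = 2π·330 = 2073 rad/s.
Step 2 — Component impedances:
  R: Z = R = 44.1 Ω
  L: Z = jωL = j·2073·0.02 = 0 + j41.47 Ω
  C: Z = 1/(jωC) = -j/(ω·C) = 0 - j105.8 Ω
Step 3 — Series combination: Z_total = R + L + C = 44.1 - j64.3 Ω = 77.97∠-55.6° Ω.
Step 4 — Source phasor: V = 8.15∠18.2° V = 7.742 + j2.546 V.
Step 5 — Ohm's law: I = V / Z_total = (7.742 + j2.546) / (44.1 - j64.3) = 0.02924 + j0.1004 A.
Step 6 — Convert to polar: |I| = 0.1045 A, ∠I = 73.8°.

I = 0.1045∠73.8° A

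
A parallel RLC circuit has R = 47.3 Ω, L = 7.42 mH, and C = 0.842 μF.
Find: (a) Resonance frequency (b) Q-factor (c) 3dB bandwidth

Step 1 — Resonance: ω₀ = 1/√(LC) = 1/√(0.00742·8.42e-07) = 1.265e+04 rad/s.
Step 2 — f₀ = ω₀/(2π) = 2014 Hz.
Step 3 — Parallel Q: Q = R/(ω₀L) = 47.3/(1.265e+04·0.00742) = 0.5039.
Step 4 — Bandwidth: Δω = ω₀/Q = 2.511e+04 rad/s; BW = Δω/(2π) = 3996 Hz.

(a) f₀ = 2014 Hz  (b) Q = 0.5039  (c) BW = 3996 Hz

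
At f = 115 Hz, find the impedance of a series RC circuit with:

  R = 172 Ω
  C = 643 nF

Step 1 — Angular frequency: ω = 2π·f = 2π·115 = 722.6 rad/s.
Step 2 — Component impedances:
  R: Z = R = 172 Ω
  C: Z = 1/(jωC) = -j/(ω·C) = 0 - j2152 Ω
Step 3 — Series combination: Z_total = R + C = 172 - j2152 Ω = 2159∠-85.4° Ω.

Z = 172 - j2152 Ω = 2159∠-85.4° Ω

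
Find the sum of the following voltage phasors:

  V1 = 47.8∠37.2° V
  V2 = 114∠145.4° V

Step 1 — Convert each phasor to rectangular form:
  V1 = 47.8·(cos(37.2°) + j·sin(37.2°)) = 38.07 + j28.9 V
  V2 = 114·(cos(145.4°) + j·sin(145.4°)) = -93.84 + j64.73 V
Step 2 — Sum components: V_total = -55.76 + j93.63 V.
Step 3 — Convert to polar: |V_total| = 109 V, ∠V_total = 120.8°.

V_total = 109∠120.8° V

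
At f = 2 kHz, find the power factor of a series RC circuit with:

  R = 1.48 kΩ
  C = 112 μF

Step 1 — Angular frequency: ω = 2π·f = 2π·2000 = 1.257e+04 rad/s.
Step 2 — Component impedances:
  R: Z = R = 1480 Ω
  C: Z = 1/(jωC) = -j/(ω·C) = 0 - j0.7105 Ω
Step 3 — Series combination: Z_total = R + C = 1480 - j0.7105 Ω = 1480∠-0.0° Ω.
Step 4 — Power factor: PF = cos(φ) = Re(Z)/|Z| = 1480/1480 = 1.
Step 5 — Type: Im(Z) = -0.7105 ⇒ leading (phase φ = -0.0°).

PF = 1 (leading, φ = -0.0°)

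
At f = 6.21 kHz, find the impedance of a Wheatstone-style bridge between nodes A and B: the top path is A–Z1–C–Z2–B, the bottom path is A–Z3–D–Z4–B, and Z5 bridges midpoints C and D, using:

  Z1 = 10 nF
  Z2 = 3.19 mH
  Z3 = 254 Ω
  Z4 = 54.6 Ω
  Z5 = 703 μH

Step 1 — Angular frequency: ω = 2π·f = 2π·6210 = 3.902e+04 rad/s.
Step 2 — Component impedances:
  Z1: Z = 1/(jωC) = -j/(ω·C) = 0 - j2563 Ω
  Z2: Z = jωL = j·3.902e+04·0.00319 = 0 + j124.5 Ω
  Z3: Z = R = 254 Ω
  Z4: Z = R = 54.6 Ω
  Z5: Z = jωL = j·3.902e+04·0.000703 = 0 + j27.43 Ω
Step 3 — Bridge requires nodal analysis (the Z5 bridge couples midpoints C and D, so the two paths cannot be reduced to a simple series/parallel combination). Setting node B to ground and injecting 1 A at node A, the 3-node admittance system at A, C, D solves to V_A = Z_AB = 300.3 - j9.586 Ω = 300.4∠-1.8° Ω.

Z = 300.3 - j9.586 Ω = 300.4∠-1.8° Ω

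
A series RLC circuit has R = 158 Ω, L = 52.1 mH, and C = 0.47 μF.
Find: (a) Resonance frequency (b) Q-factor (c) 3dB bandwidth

Step 1 — Resonance: ω₀ = 1/√(LC) = 1/√(0.0521·4.7e-07) = 6390 rad/s.
Step 2 — f₀ = ω₀/(2π) = 1017 Hz.
Step 3 — Series Q: Q = ω₀L/R = 6390·0.0521/158 = 2.107.
Step 4 — Bandwidth: Δω = ω₀/Q = 3033 rad/s; BW = Δω/(2π) = 482.7 Hz.

(a) f₀ = 1017 Hz  (b) Q = 2.107  (c) BW = 482.7 Hz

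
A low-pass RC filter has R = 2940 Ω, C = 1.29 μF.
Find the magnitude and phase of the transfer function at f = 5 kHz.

Step 1 — Angular frequency: ω = 2π·5000 = 3.142e+04 rad/s.
Step 2 — Transfer function: H(jω) = 1/(1 + jωRC).
Step 3 — Denominator: 1 + jωRC = 1 + j·3.142e+04·2940·1.29e-06 = 1 + j119.1.
Step 4 — H = 7.044e-05 - j0.008392.
Step 5 — Magnitude: |H| = 0.008393 (-41.5 dB); phase: φ = -89.5°.

|H| = 0.008393 (-41.5 dB), φ = -89.5°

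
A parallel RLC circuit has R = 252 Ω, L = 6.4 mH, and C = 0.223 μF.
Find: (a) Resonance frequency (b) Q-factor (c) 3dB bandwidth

Step 1 — Resonance: ω₀ = 1/√(LC) = 1/√(0.0064·2.23e-07) = 2.647e+04 rad/s.
Step 2 — f₀ = ω₀/(2π) = 4213 Hz.
Step 3 — Parallel Q: Q = R/(ω₀L) = 252/(2.647e+04·0.0064) = 1.488.
Step 4 — Bandwidth: Δω = ω₀/Q = 1.779e+04 rad/s; BW = Δω/(2π) = 2832 Hz.

(a) f₀ = 4213 Hz  (b) Q = 1.488  (c) BW = 2832 Hz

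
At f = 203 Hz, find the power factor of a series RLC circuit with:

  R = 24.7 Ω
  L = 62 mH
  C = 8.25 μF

Step 1 — Angular frequency: ω = 2π·f = 2π·203 = 1275 rad/s.
Step 2 — Component impedances:
  R: Z = R = 24.7 Ω
  L: Z = jωL = j·1275·0.062 = 0 + j79.08 Ω
  C: Z = 1/(jωC) = -j/(ω·C) = 0 - j95.03 Ω
Step 3 — Series combination: Z_total = R + L + C = 24.7 - j15.95 Ω = 29.4∠-32.9° Ω.
Step 4 — Power factor: PF = cos(φ) = Re(Z)/|Z| = 24.7/29.4033 = 0.84.
Step 5 — Type: Im(Z) = -15.95 ⇒ leading (phase φ = -32.9°).

PF = 0.84 (leading, φ = -32.9°)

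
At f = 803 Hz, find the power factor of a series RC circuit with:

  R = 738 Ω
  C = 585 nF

Step 1 — Angular frequency: ω = 2π·f = 2π·803 = 5045 rad/s.
Step 2 — Component impedances:
  R: Z = R = 738 Ω
  C: Z = 1/(jωC) = -j/(ω·C) = 0 - j338.8 Ω
Step 3 — Series combination: Z_total = R + C = 738 - j338.8 Ω = 812.1∠-24.7° Ω.
Step 4 — Power factor: PF = cos(φ) = Re(Z)/|Z| = 738/812.1 = 0.9088.
Step 5 — Type: Im(Z) = -338.8 ⇒ leading (phase φ = -24.7°).

PF = 0.9088 (leading, φ = -24.7°)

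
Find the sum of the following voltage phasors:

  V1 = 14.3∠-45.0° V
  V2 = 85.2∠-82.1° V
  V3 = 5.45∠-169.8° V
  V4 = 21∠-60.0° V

Step 1 — Convert each phasor to rectangular form:
  V1 = 14.3·(cos(-45.0°) + j·sin(-45.0°)) = 10.11 - j10.11 V
  V2 = 85.2·(cos(-82.1°) + j·sin(-82.1°)) = 11.71 - j84.39 V
  V3 = 5.45·(cos(-169.8°) + j·sin(-169.8°)) = -5.364 - j0.9651 V
  V4 = 21·(cos(-60.0°) + j·sin(-60.0°)) = 10.5 - j18.19 V
Step 2 — Sum components: V_total = 26.96 - j113.7 V.
Step 3 — Convert to polar: |V_total| = 116.8 V, ∠V_total = -76.7°.

V_total = 116.8∠-76.7° V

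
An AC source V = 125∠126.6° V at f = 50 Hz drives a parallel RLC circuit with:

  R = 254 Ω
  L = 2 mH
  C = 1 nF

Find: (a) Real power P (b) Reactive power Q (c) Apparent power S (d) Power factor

Step 1 — Angular frequency: ω = 2π·f = 2π·50 = 314.2 rad/s.
Step 2 — Component impedances:
  R: Z = R = 254 Ω
  L: Z = jωL = j·314.2·0.002 = 0 + j0.6283 Ω
  C: Z = 1/(jωC) = -j/(ω·C) = 0 - j3.183e+06 Ω
Step 3 — Parallel combination: 1/Z_total = 1/R + 1/L + 1/C; Z_total = 0.001554 + j0.6283 Ω = 0.6283∠89.9° Ω.
Step 4 — Source phasor: V = 125∠126.6° V = -74.53 + j100.4 V.
Step 5 — Current: I = V / Z = 159.4 + j119 A = 198.9∠36.7° A.
Step 6 — Complex power: S = V·I* = 61.52 + j2.487e+04 VA.
Step 7 — Real power: P = Re(S) = 61.52 W.
Step 8 — Reactive power: Q = Im(S) = 2.487e+04 VAR.
Step 9 — Apparent power: |S| = 2.487e+04 VA.
Step 10 — Power factor: PF = P/|S| = 0.002474 (lagging).

(a) P = 61.52 W  (b) Q = 2.487e+04 VAR  (c) S = 2.487e+04 VA  (d) PF = 0.002474 (lagging)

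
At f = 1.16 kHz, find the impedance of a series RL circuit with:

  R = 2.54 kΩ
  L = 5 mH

Step 1 — Angular frequency: ω = 2π·f = 2π·1160 = 7288 rad/s.
Step 2 — Component impedances:
  R: Z = R = 2540 Ω
  L: Z = jωL = j·7288·0.005 = 0 + j36.44 Ω
Step 3 — Series combination: Z_total = R + L = 2540 + j36.44 Ω = 2540∠0.8° Ω.

Z = 2540 + j36.44 Ω = 2540∠0.8° Ω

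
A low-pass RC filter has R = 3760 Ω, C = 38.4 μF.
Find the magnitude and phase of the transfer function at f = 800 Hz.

Step 1 — Angular frequency: ω = 2π·800 = 5027 rad/s.
Step 2 — Transfer function: H(jω) = 1/(1 + jωRC).
Step 3 — Denominator: 1 + jωRC = 1 + j·5027·3760·3.84e-05 = 1 + j725.8.
Step 4 — H = 1.899e-06 - j0.001378.
Step 5 — Magnitude: |H| = 0.001378 (-57.2 dB); phase: φ = -89.9°.

|H| = 0.001378 (-57.2 dB), φ = -89.9°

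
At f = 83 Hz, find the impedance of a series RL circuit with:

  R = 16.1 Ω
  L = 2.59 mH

Step 1 — Angular frequency: ω = 2π·f = 2π·83 = 521.5 rad/s.
Step 2 — Component impedances:
  R: Z = R = 16.1 Ω
  L: Z = jωL = j·521.5·0.00259 = 0 + j1.351 Ω
Step 3 — Series combination: Z_total = R + L = 16.1 + j1.351 Ω = 16.16∠4.8° Ω.

Z = 16.1 + j1.351 Ω = 16.16∠4.8° Ω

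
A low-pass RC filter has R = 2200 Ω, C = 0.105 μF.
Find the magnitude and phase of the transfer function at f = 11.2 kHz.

Step 1 — Angular frequency: ω = 2π·1.12e+04 = 7.037e+04 rad/s.
Step 2 — Transfer function: H(jω) = 1/(1 + jωRC).
Step 3 — Denominator: 1 + jωRC = 1 + j·7.037e+04·2200·1.05e-07 = 1 + j16.26.
Step 4 — H = 0.00377 - j0.06128.
Step 5 — Magnitude: |H| = 0.0614 (-24.2 dB); phase: φ = -86.5°.

|H| = 0.0614 (-24.2 dB), φ = -86.5°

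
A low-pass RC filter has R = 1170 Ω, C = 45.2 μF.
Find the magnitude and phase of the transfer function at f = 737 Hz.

Step 1 — Angular frequency: ω = 2π·737 = 4631 rad/s.
Step 2 — Transfer function: H(jω) = 1/(1 + jωRC).
Step 3 — Denominator: 1 + jωRC = 1 + j·4631·1170·4.52e-05 = 1 + j244.9.
Step 4 — H = 1.667e-05 - j0.004083.
Step 5 — Magnitude: |H| = 0.004083 (-47.8 dB); phase: φ = -89.8°.

|H| = 0.004083 (-47.8 dB), φ = -89.8°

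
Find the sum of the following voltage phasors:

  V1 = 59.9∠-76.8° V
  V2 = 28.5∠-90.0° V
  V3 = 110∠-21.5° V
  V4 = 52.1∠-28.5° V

Step 1 — Convert each phasor to rectangular form:
  V1 = 59.9·(cos(-76.8°) + j·sin(-76.8°)) = 13.68 - j58.32 V
  V2 = 28.5·(cos(-90.0°) + j·sin(-90.0°)) = 0 - j28.5 V
  V3 = 110·(cos(-21.5°) + j·sin(-21.5°)) = 102.3 - j40.32 V
  V4 = 52.1·(cos(-28.5°) + j·sin(-28.5°)) = 45.79 - j24.86 V
Step 2 — Sum components: V_total = 161.8 - j152 V.
Step 3 — Convert to polar: |V_total| = 222 V, ∠V_total = -43.2°.

V_total = 222∠-43.2° V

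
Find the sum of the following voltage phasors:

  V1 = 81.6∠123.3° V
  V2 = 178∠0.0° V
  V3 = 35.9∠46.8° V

Step 1 — Convert each phasor to rectangular form:
  V1 = 81.6·(cos(123.3°) + j·sin(123.3°)) = -44.8 + j68.2 V
  V2 = 178·(cos(0.0°) + j·sin(0.0°)) = 178 V
  V3 = 35.9·(cos(46.8°) + j·sin(46.8°)) = 24.58 + j26.17 V
Step 2 — Sum components: V_total = 157.8 + j94.37 V.
Step 3 — Convert to polar: |V_total| = 183.8 V, ∠V_total = 30.9°.

V_total = 183.8∠30.9° V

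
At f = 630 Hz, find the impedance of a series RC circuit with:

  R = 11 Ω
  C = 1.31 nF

Step 1 — Angular frequency: ω = 2π·f = 2π·630 = 3958 rad/s.
Step 2 — Component impedances:
  R: Z = R = 11 Ω
  C: Z = 1/(jωC) = -j/(ω·C) = 0 - j1.928e+05 Ω
Step 3 — Series combination: Z_total = R + C = 11 - j1.928e+05 Ω = 1.928e+05∠-90.0° Ω.

Z = 11 - j1.928e+05 Ω = 1.928e+05∠-90.0° Ω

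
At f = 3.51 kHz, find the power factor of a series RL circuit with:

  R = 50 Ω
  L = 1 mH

Step 1 — Angular frequency: ω = 2π·f = 2π·3510 = 2.205e+04 rad/s.
Step 2 — Component impedances:
  R: Z = R = 50 Ω
  L: Z = jωL = j·2.205e+04·0.001 = 0 + j22.05 Ω
Step 3 — Series combination: Z_total = R + L = 50 + j22.05 Ω = 54.65∠23.8° Ω.
Step 4 — Power factor: PF = cos(φ) = Re(Z)/|Z| = 50/54.64776 = 0.915.
Step 5 — Type: Im(Z) = 22.05 ⇒ lagging (phase φ = 23.8°).

PF = 0.915 (lagging, φ = 23.8°)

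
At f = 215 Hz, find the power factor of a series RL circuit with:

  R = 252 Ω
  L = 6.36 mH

Step 1 — Angular frequency: ω = 2π·f = 2π·215 = 1351 rad/s.
Step 2 — Component impedances:
  R: Z = R = 252 Ω
  L: Z = jωL = j·1351·0.00636 = 0 + j8.592 Ω
Step 3 — Series combination: Z_total = R + L = 252 + j8.592 Ω = 252.1∠2.0° Ω.
Step 4 — Power factor: PF = cos(φ) = Re(Z)/|Z| = 252/252.15 = 0.9994.
Step 5 — Type: Im(Z) = 8.592 ⇒ lagging (phase φ = 2.0°).

PF = 0.9994 (lagging, φ = 2.0°)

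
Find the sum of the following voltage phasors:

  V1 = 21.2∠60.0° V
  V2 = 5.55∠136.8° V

Step 1 — Convert each phasor to rectangular form:
  V1 = 21.2·(cos(60.0°) + j·sin(60.0°)) = 10.6 + j18.36 V
  V2 = 5.55·(cos(136.8°) + j·sin(136.8°)) = -4.046 + j3.799 V
Step 2 — Sum components: V_total = 6.554 + j22.16 V.
Step 3 — Convert to polar: |V_total| = 23.11 V, ∠V_total = 73.5°.

V_total = 23.11∠73.5° V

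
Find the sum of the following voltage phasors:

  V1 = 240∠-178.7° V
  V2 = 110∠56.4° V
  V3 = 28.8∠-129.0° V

Step 1 — Convert each phasor to rectangular form:
  V1 = 240·(cos(-178.7°) + j·sin(-178.7°)) = -239.9 - j5.445 V
  V2 = 110·(cos(56.4°) + j·sin(56.4°)) = 60.87 + j91.62 V
  V3 = 28.8·(cos(-129.0°) + j·sin(-129.0°)) = -18.12 - j22.38 V
Step 2 — Sum components: V_total = -197.2 + j63.79 V.
Step 3 — Convert to polar: |V_total| = 207.3 V, ∠V_total = 162.1°.

V_total = 207.3∠162.1° V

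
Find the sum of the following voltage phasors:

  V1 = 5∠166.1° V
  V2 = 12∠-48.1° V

Step 1 — Convert each phasor to rectangular form:
  V1 = 5·(cos(166.1°) + j·sin(166.1°)) = -4.854 + j1.201 V
  V2 = 12·(cos(-48.1°) + j·sin(-48.1°)) = 8.014 - j8.932 V
Step 2 — Sum components: V_total = 3.16 - j7.731 V.
Step 3 — Convert to polar: |V_total| = 8.352 V, ∠V_total = -67.8°.

V_total = 8.352∠-67.8° V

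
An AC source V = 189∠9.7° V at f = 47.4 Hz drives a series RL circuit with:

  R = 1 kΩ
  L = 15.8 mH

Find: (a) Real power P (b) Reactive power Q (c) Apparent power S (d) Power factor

Step 1 — Angular frequency: ω = 2π·f = 2π·47.4 = 297.8 rad/s.
Step 2 — Component impedances:
  R: Z = R = 1000 Ω
  L: Z = jωL = j·297.8·0.0158 = 0 + j4.706 Ω
Step 3 — Series combination: Z_total = R + L = 1000 + j4.706 Ω = 1000∠0.3° Ω.
Step 4 — Source phasor: V = 189∠9.7° V = 186.3 + j31.84 V.
Step 5 — Current: I = V / Z = 0.1864 + j0.03097 A = 0.189∠9.4° A.
Step 6 — Complex power: S = V·I* = 35.72 + j0.1681 VA.
Step 7 — Real power: P = Re(S) = 35.72 W.
Step 8 — Reactive power: Q = Im(S) = 0.1681 VAR.
Step 9 — Apparent power: |S| = 35.72 VA.
Step 10 — Power factor: PF = P/|S| = 1 (lagging).

(a) P = 35.72 W  (b) Q = 0.1681 VAR  (c) S = 35.72 VA  (d) PF = 1 (lagging)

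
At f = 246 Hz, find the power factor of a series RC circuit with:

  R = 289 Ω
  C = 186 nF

Step 1 — Angular frequency: ω = 2π·f = 2π·246 = 1546 rad/s.
Step 2 — Component impedances:
  R: Z = R = 289 Ω
  C: Z = 1/(jωC) = -j/(ω·C) = 0 - j3478 Ω
Step 3 — Series combination: Z_total = R + C = 289 - j3478 Ω = 3490∠-85.3° Ω.
Step 4 — Power factor: PF = cos(φ) = Re(Z)/|Z| = 289/3490.3 = 0.0828.
Step 5 — Type: Im(Z) = -3478 ⇒ leading (phase φ = -85.3°).

PF = 0.0828 (leading, φ = -85.3°)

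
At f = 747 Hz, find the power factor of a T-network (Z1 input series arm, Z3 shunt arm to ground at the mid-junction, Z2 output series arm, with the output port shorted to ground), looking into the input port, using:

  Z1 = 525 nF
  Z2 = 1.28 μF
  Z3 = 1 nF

Step 1 — Angular frequency: ω = 2π·f = 2π·747 = 4694 rad/s.
Step 2 — Component impedances:
  Z1: Z = 1/(jωC) = -j/(ω·C) = 0 - j405.8 Ω
  Z2: Z = 1/(jωC) = -j/(ω·C) = 0 - j166.5 Ω
  Z3: Z = 1/(jωC) = -j/(ω·C) = 0 - j2.131e+05 Ω
Step 3 — With the output port shorted to ground, the output series arm Z2 runs from the junction to ground; the shunt arm Z3 also runs from the junction to ground. They appear in parallel: Z3 || Z2 = 0 - j166.3 Ω.
Step 4 — Series with input arm Z1: Z_in = Z1 + (Z3 || Z2) = 0 - j572.1 Ω = 572.1∠-90.0° Ω.
Step 5 — Power factor: PF = cos(φ) = Re(Z)/|Z| = 0/572.1 = 0.
Step 6 — Type: Im(Z) = -572.1 ⇒ leading (phase φ = -90.0°).

PF = 0 (leading, φ = -90.0°)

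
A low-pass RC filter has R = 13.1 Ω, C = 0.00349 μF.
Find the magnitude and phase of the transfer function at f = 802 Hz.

Step 1 — Angular frequency: ω = 2π·802 = 5039 rad/s.
Step 2 — Transfer function: H(jω) = 1/(1 + jωRC).
Step 3 — Denominator: 1 + jωRC = 1 + j·5039·13.1·3.49e-09 = 1 + j0.0002304.
Step 4 — H = 1 - j0.0002304.
Step 5 — Magnitude: |H| = 1 (-0.0 dB); phase: φ = -0.0°.

|H| = 1 (-0.0 dB), φ = -0.0°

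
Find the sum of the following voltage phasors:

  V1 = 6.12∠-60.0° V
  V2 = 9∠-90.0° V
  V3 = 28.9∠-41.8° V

Step 1 — Convert each phasor to rectangular form:
  V1 = 6.12·(cos(-60.0°) + j·sin(-60.0°)) = 3.06 - j5.3 V
  V2 = 9·(cos(-90.0°) + j·sin(-90.0°)) = 0 - j9 V
  V3 = 28.9·(cos(-41.8°) + j·sin(-41.8°)) = 21.54 - j19.26 V
Step 2 — Sum components: V_total = 24.6 - j33.56 V.
Step 3 — Convert to polar: |V_total| = 41.62 V, ∠V_total = -53.8°.

V_total = 41.62∠-53.8° V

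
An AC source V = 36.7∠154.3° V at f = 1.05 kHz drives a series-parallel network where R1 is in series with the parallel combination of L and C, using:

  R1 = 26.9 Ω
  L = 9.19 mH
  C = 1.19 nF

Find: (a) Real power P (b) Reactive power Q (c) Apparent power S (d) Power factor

Step 1 — Angular frequency: ω = 2π·f = 2π·1050 = 6597 rad/s.
Step 2 — Component impedances:
  R1: Z = R = 26.9 Ω
  L: Z = jωL = j·6597·0.00919 = 0 + j60.63 Ω
  C: Z = 1/(jωC) = -j/(ω·C) = 0 - j1.274e+05 Ω
Step 3 — Parallel branch: L || C = 1/(1/L + 1/C) = 0 + j60.66 Ω.
Step 4 — Series with R1: Z_total = R1 + (L || C) = 26.9 + j60.66 Ω = 66.36∠66.1° Ω.
Step 5 — Source phasor: V = 36.7∠154.3° V = -33.07 + j15.92 V.
Step 6 — Current: I = V / Z = 0.01722 + j0.5528 A = 0.5531∠88.2° A.
Step 7 — Complex power: S = V·I* = 8.229 + j18.56 VA.
Step 8 — Real power: P = Re(S) = 8.229 W.
Step 9 — Reactive power: Q = Im(S) = 18.56 VAR.
Step 10 — Apparent power: |S| = 20.3 VA.
Step 11 — Power factor: PF = P/|S| = 0.4054 (lagging).

(a) P = 8.229 W  (b) Q = 18.56 VAR  (c) S = 20.3 VA  (d) PF = 0.4054 (lagging)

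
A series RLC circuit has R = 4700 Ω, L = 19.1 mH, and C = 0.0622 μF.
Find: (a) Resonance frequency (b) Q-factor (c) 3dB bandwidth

Step 1 — Resonance condition Im(Z)=0 gives ω₀ = 1/√(LC).
Step 2 — ω₀ = 1/√(0.0191·6.22e-08) = 2.901e+04 rad/s.
Step 3 — f₀ = ω₀/(2π) = 4618 Hz.
Step 4 — Series Q: Q = ω₀L/R = 2.901e+04·0.0191/4700 = 0.1179.
Step 5 — 3dB bandwidth: Δω = ω₀/Q = 2.461e+05 rad/s; BW = Δω/(2π) = 3.916e+04 Hz.

(a) f₀ = 4618 Hz  (b) Q = 0.1179  (c) BW = 3.916e+04 Hz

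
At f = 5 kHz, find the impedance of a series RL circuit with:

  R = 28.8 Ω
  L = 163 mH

Step 1 — Angular frequency: ω = 2π·f = 2π·5000 = 3.142e+04 rad/s.
Step 2 — Component impedances:
  R: Z = R = 28.8 Ω
  L: Z = jωL = j·3.142e+04·0.163 = 0 + j5121 Ω
Step 3 — Series combination: Z_total = R + L = 28.8 + j5121 Ω = 5121∠89.7° Ω.

Z = 28.8 + j5121 Ω = 5121∠89.7° Ω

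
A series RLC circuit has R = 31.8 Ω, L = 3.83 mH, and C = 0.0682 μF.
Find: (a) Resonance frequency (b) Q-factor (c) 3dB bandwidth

Step 1 — Resonance: ω₀ = 1/√(LC) = 1/√(0.00383·6.82e-08) = 6.187e+04 rad/s.
Step 2 — f₀ = ω₀/(2π) = 9848 Hz.
Step 3 — Series Q: Q = ω₀L/R = 6.187e+04·0.00383/31.8 = 7.452.
Step 4 — Bandwidth: Δω = ω₀/Q = 8303 rad/s; BW = Δω/(2π) = 1321 Hz.

(a) f₀ = 9848 Hz  (b) Q = 7.452  (c) BW = 1321 Hz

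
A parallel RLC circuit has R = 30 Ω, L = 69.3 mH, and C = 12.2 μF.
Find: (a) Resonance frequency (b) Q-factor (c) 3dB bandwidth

Step 1 — Resonance: ω₀ = 1/√(LC) = 1/√(0.0693·1.22e-05) = 1088 rad/s.
Step 2 — f₀ = ω₀/(2π) = 173.1 Hz.
Step 3 — Parallel Q: Q = R/(ω₀L) = 30/(1088·0.0693) = 0.398.
Step 4 — Bandwidth: Δω = ω₀/Q = 2732 rad/s; BW = Δω/(2π) = 434.8 Hz.

(a) f₀ = 173.1 Hz  (b) Q = 0.398  (c) BW = 434.8 Hz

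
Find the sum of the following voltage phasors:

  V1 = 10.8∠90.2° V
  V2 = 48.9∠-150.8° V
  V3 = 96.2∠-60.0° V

Step 1 — Convert each phasor to rectangular form:
  V1 = 10.8·(cos(90.2°) + j·sin(90.2°)) = -0.0377 + j10.8 V
  V2 = 48.9·(cos(-150.8°) + j·sin(-150.8°)) = -42.69 - j23.86 V
  V3 = 96.2·(cos(-60.0°) + j·sin(-60.0°)) = 48.1 - j83.31 V
Step 2 — Sum components: V_total = 5.376 - j96.37 V.
Step 3 — Convert to polar: |V_total| = 96.52 V, ∠V_total = -86.8°.

V_total = 96.52∠-86.8° V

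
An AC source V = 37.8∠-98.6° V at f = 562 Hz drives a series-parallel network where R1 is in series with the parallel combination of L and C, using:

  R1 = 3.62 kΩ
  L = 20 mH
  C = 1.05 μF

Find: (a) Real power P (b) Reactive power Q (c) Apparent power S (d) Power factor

Step 1 — Angular frequency: ω = 2π·f = 2π·562 = 3531 rad/s.
Step 2 — Component impedances:
  R1: Z = R = 3620 Ω
  L: Z = jωL = j·3531·0.02 = 0 + j70.62 Ω
  C: Z = 1/(jωC) = -j/(ω·C) = 0 - j269.7 Ω
Step 3 — Parallel branch: L || C = 1/(1/L + 1/C) = 0 + j95.68 Ω.
Step 4 — Series with R1: Z_total = R1 + (L || C) = 3620 + j95.68 Ω = 3621∠1.5° Ω.
Step 5 — Source phasor: V = 37.8∠-98.6° V = -5.652 - j37.37 V.
Step 6 — Current: I = V / Z = -0.001833 - j0.01028 A = 0.01044∠-100.1° A.
Step 7 — Complex power: S = V·I* = 0.3944 + j0.01042 VA.
Step 8 — Real power: P = Re(S) = 0.3944 W.
Step 9 — Reactive power: Q = Im(S) = 0.01042 VAR.
Step 10 — Apparent power: |S| = 0.3946 VA.
Step 11 — Power factor: PF = P/|S| = 0.9997 (lagging).

(a) P = 0.3944 W  (b) Q = 0.01042 VAR  (c) S = 0.3946 VA  (d) PF = 0.9997 (lagging)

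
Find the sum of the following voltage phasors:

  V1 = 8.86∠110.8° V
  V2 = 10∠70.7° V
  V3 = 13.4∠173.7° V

Step 1 — Convert each phasor to rectangular form:
  V1 = 8.86·(cos(110.8°) + j·sin(110.8°)) = -3.146 + j8.283 V
  V2 = 10·(cos(70.7°) + j·sin(70.7°)) = 3.305 + j9.438 V
  V3 = 13.4·(cos(173.7°) + j·sin(173.7°)) = -13.32 + j1.47 V
Step 2 — Sum components: V_total = -13.16 + j19.19 V.
Step 3 — Convert to polar: |V_total| = 23.27 V, ∠V_total = 124.4°.

V_total = 23.27∠124.4° V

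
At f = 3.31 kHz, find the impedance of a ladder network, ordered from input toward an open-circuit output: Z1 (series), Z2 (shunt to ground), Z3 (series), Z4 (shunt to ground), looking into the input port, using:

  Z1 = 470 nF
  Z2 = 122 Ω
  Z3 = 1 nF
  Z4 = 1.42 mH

Step 1 — Angular frequency: ω = 2π·f = 2π·3310 = 2.08e+04 rad/s.
Step 2 — Component impedances:
  Z1: Z = 1/(jωC) = -j/(ω·C) = 0 - j102.3 Ω
  Z2: Z = R = 122 Ω
  Z3: Z = 1/(jωC) = -j/(ω·C) = 0 - j4.808e+04 Ω
  Z4: Z = jωL = j·2.08e+04·0.00142 = 0 + j29.53 Ω
Step 3 — Ladder network (open output): work backward from the far end, alternating series and parallel combinations. Z_in = 122 - j102.6 Ω = 159.4∠-40.1° Ω.

Z = 122 - j102.6 Ω = 159.4∠-40.1° Ω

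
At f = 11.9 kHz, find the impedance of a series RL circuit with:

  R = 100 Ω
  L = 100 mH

Step 1 — Angular frequency: ω = 2π·f = 2π·1.19e+04 = 7.477e+04 rad/s.
Step 2 — Component impedances:
  R: Z = R = 100 Ω
  L: Z = jωL = j·7.477e+04·0.1 = 0 + j7477 Ω
Step 3 — Series combination: Z_total = R + L = 100 + j7477 Ω = 7478∠89.2° Ω.

Z = 100 + j7477 Ω = 7478∠89.2° Ω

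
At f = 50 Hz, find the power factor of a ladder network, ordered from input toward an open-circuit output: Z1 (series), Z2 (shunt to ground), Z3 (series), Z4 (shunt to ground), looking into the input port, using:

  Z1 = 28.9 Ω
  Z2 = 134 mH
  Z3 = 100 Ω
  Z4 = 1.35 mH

Step 1 — Angular frequency: ω = 2π·f = 2π·50 = 314.2 rad/s.
Step 2 — Component impedances:
  Z1: Z = R = 28.9 Ω
  Z2: Z = jωL = j·314.2·0.134 = 0 + j42.1 Ω
  Z3: Z = R = 100 Ω
  Z4: Z = jωL = j·314.2·0.00135 = 0 + j0.4241 Ω
Step 3 — Ladder network (open output): work backward from the far end, alternating series and parallel combinations. Z_in = 43.91 + j35.72 Ω = 56.6∠39.1° Ω.
Step 4 — Power factor: PF = cos(φ) = Re(Z)/|Z| = 43.91/56.6 = 0.7758.
Step 5 — Type: Im(Z) = 35.72 ⇒ lagging (phase φ = 39.1°).

PF = 0.7758 (lagging, φ = 39.1°)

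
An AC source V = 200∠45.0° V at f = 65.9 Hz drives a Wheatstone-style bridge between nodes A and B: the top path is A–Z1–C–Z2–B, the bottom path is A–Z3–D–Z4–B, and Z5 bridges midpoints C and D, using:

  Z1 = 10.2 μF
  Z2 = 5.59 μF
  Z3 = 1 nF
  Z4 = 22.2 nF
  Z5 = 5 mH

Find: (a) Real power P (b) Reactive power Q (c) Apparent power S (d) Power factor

Step 1 — Angular frequency: ω = 2π·f = 2π·65.9 = 414.1 rad/s.
Step 2 — Component impedances:
  Z1: Z = 1/(jωC) = -j/(ω·C) = 0 - j236.8 Ω
  Z2: Z = 1/(jωC) = -j/(ω·C) = 0 - j432 Ω
  Z3: Z = 1/(jωC) = -j/(ω·C) = 0 - j2.415e+06 Ω
  Z4: Z = 1/(jωC) = -j/(ω·C) = 0 - j1.088e+05 Ω
  Z5: Z = jωL = j·414.1·0.005 = 0 + j2.07 Ω
Step 3 — Bridge requires nodal analysis (the Z5 bridge couples midpoints C and D, so the two paths cannot be reduced to a simple series/parallel combination). Setting node B to ground and injecting 1 A at node A, the 3-node admittance system at A, C, D solves to V_A = Z_AB = 0 - j667.1 Ω = 667.1∠-90.0° Ω.
Step 4 — Source phasor: V = 200∠45.0° V = 141.4 + j141.4 V.
Step 5 — Current: I = V / Z = -0.212 + j0.212 A = 0.2998∠135.0° A.
Step 6 — Complex power: S = V·I* = 0 - j59.96 VA.
Step 7 — Real power: P = Re(S) = 0 W.
Step 8 — Reactive power: Q = Im(S) = -59.96 VAR.
Step 9 — Apparent power: |S| = 59.96 VA.
Step 10 — Power factor: PF = P/|S| = 0 (leading).

(a) P = 0 W  (b) Q = -59.96 VAR  (c) S = 59.96 VA  (d) PF = 0 (leading)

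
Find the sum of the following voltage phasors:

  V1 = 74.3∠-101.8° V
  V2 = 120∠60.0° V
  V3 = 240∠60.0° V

Step 1 — Convert each phasor to rectangular form:
  V1 = 74.3·(cos(-101.8°) + j·sin(-101.8°)) = -15.19 - j72.73 V
  V2 = 120·(cos(60.0°) + j·sin(60.0°)) = 60 + j103.9 V
  V3 = 240·(cos(60.0°) + j·sin(60.0°)) = 120 + j207.8 V
Step 2 — Sum components: V_total = 164.8 + j239 V.
Step 3 — Convert to polar: |V_total| = 290.3 V, ∠V_total = 55.4°.

V_total = 290.3∠55.4° V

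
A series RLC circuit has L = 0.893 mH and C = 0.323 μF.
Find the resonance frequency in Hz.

Step 1 — Resonance condition Im(Z)=0 gives ω₀ = 1/√(LC).
Step 2 — ω₀ = 1/√(0.000893·3.23e-07) = 5.888e+04 rad/s.
Step 3 — f₀ = ω₀/(2π) = 9371 Hz.

f₀ = 9371 Hz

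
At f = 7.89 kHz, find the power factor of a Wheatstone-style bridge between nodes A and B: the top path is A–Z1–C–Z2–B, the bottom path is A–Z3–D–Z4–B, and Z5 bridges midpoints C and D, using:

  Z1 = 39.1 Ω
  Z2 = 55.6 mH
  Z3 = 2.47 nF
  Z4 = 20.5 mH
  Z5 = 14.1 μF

Step 1 — Angular frequency: ω = 2π·f = 2π·7890 = 4.957e+04 rad/s.
Step 2 — Component impedances:
  Z1: Z = R = 39.1 Ω
  Z2: Z = jωL = j·4.957e+04·0.0556 = 0 + j2756 Ω
  Z3: Z = 1/(jωC) = -j/(ω·C) = 0 - j8167 Ω
  Z4: Z = jωL = j·4.957e+04·0.0205 = 0 + j1016 Ω
  Z5: Z = 1/(jωC) = -j/(ω·C) = 0 - j1.431 Ω
Step 3 — Bridge requires nodal analysis (the Z5 bridge couples midpoints C and D, so the two paths cannot be reduced to a simple series/parallel combination). Setting node B to ground and injecting 1 A at node A, the 3-node admittance system at A, C, D solves to V_A = Z_AB = 39.09 + j741.6 Ω = 742.6∠87.0° Ω.
Step 4 — Power factor: PF = cos(φ) = Re(Z)/|Z| = 39.09/742.6 = 0.05264.
Step 5 — Type: Im(Z) = 741.6 ⇒ lagging (phase φ = 87.0°).

PF = 0.05264 (lagging, φ = 87.0°)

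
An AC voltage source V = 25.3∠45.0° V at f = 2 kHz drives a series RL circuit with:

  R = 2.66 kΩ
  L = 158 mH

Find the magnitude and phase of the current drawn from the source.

Step 1 — Angular frequency: ω = 2π·f = 2π·2000 = 1.257e+04 rad/s.
Step 2 — Component impedances:
  R: Z = R = 2660 Ω
  L: Z = jωL = j·1.257e+04·0.158 = 0 + j1985 Ω
Step 3 — Series combination: Z_total = R + L = 2660 + j1985 Ω = 3319∠36.7° Ω.
Step 4 — Source phasor: V = 25.3∠45.0° V = 17.89 + j17.89 V.
Step 5 — Ohm's law: I = V / Z_total = (17.89 + j17.89) / (2660 + j1985) = 0.007543 + j0.001095 A.
Step 6 — Convert to polar: |I| = 0.007622 A, ∠I = 8.3°.

I = 0.007622∠8.3° A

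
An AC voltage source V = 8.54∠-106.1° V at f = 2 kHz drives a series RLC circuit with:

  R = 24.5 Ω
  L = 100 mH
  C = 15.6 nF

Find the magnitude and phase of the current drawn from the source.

Step 1 — Angular frequency: ω = 2π·f = 2π·2000 = 1.257e+04 rad/s.
Step 2 — Component impedances:
  R: Z = R = 24.5 Ω
  L: Z = jωL = j·1.257e+04·0.1 = 0 + j1257 Ω
  C: Z = 1/(jωC) = -j/(ω·C) = 0 - j5101 Ω
Step 3 — Series combination: Z_total = R + L + C = 24.5 - j3844 Ω = 3845∠-89.6° Ω.
Step 4 — Source phasor: V = 8.54∠-106.1° V = -2.368 - j8.205 V.
Step 5 — Ohm's law: I = V / Z_total = (-2.368 - j8.205) / (24.5 - j3844) = 0.00213 - j0.0006296 A.
Step 6 — Convert to polar: |I| = 0.002221 A, ∠I = -16.5°.

I = 0.002221∠-16.5° A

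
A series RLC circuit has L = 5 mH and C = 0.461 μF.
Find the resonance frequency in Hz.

Step 1 — Resonance condition Im(Z)=0 gives ω₀ = 1/√(LC).
Step 2 — ω₀ = 1/√(0.005·4.61e-07) = 2.083e+04 rad/s.
Step 3 — f₀ = ω₀/(2π) = 3315 Hz.

f₀ = 3315 Hz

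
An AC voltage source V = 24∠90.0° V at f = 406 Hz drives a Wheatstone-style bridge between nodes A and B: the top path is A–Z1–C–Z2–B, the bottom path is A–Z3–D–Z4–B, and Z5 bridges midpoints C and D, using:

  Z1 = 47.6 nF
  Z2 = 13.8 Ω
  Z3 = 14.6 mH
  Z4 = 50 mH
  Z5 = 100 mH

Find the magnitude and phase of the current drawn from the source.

Step 1 — Angular frequency: ω = 2π·f = 2π·406 = 2551 rad/s.
Step 2 — Component impedances:
  Z1: Z = 1/(jωC) = -j/(ω·C) = 0 - j8235 Ω
  Z2: Z = R = 13.8 Ω
  Z3: Z = jωL = j·2551·0.0146 = 0 + j37.24 Ω
  Z4: Z = jωL = j·2551·0.05 = 0 + j127.5 Ω
  Z5: Z = jωL = j·2551·0.1 = 0 + j255.1 Ω
Step 3 — Bridge requires nodal analysis (the Z5 bridge couples midpoints C and D, so the two paths cannot be reduced to a simple series/parallel combination). Setting node B to ground and injecting 1 A at node A, the 3-node admittance system at A, C, D solves to V_A = Z_AB = 1.44 + j124.2 Ω = 124.2∠89.3° Ω.
Step 4 — Source phasor: V = 24∠90.0° V = 0 + j24 V.
Step 5 — Ohm's law: I = V / Z_total = (0 + j24) / (1.44 + j124.2) = 0.1933 + j0.002242 A.
Step 6 — Convert to polar: |I| = 0.1933 A, ∠I = 0.7°.

I = 0.1933∠0.7° A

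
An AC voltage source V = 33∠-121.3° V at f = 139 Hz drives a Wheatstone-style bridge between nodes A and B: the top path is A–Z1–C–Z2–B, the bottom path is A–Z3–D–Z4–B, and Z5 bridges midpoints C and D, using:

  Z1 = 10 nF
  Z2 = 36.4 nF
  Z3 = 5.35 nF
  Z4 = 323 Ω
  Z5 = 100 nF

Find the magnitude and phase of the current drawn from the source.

Step 1 — Angular frequency: ω = 2π·f = 2π·139 = 873.4 rad/s.
Step 2 — Component impedances:
  Z1: Z = 1/(jωC) = -j/(ω·C) = 0 - j1.145e+05 Ω
  Z2: Z = 1/(jωC) = -j/(ω·C) = 0 - j3.146e+04 Ω
  Z3: Z = 1/(jωC) = -j/(ω·C) = 0 - j2.14e+05 Ω
  Z4: Z = R = 323 Ω
  Z5: Z = 1/(jωC) = -j/(ω·C) = 0 - j1.145e+04 Ω
Step 3 — Bridge requires nodal analysis (the Z5 bridge couples midpoints C and D, so the two paths cannot be reduced to a simple series/parallel combination). Setting node B to ground and injecting 1 A at node A, the 3-node admittance system at A, C, D solves to V_A = Z_AB = 222.8 - j7.807e+04 Ω = 7.807e+04∠-89.8° Ω.
Step 4 — Source phasor: V = 33∠-121.3° V = -17.14 - j28.2 V.
Step 5 — Ohm's law: I = V / Z_total = (-17.14 - j28.2) / (222.8 - j7.807e+04) = 0.0003606 - j0.0002206 A.
Step 6 — Convert to polar: |I| = 0.0004227 A, ∠I = -31.5°.

I = 0.0004227∠-31.5° A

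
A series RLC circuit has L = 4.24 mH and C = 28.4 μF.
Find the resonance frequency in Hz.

Step 1 — Resonance condition Im(Z)=0 gives ω₀ = 1/√(LC).
Step 2 — ω₀ = 1/√(0.00424·2.84e-05) = 2882 rad/s.
Step 3 — f₀ = ω₀/(2π) = 458.6 Hz.

f₀ = 458.6 Hz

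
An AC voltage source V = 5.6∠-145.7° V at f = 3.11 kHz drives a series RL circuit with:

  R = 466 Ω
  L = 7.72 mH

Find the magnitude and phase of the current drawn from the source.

Step 1 — Angular frequency: ω = 2π·f = 2π·3110 = 1.954e+04 rad/s.
Step 2 — Component impedances:
  R: Z = R = 466 Ω
  L: Z = jωL = j·1.954e+04·0.00772 = 0 + j150.9 Ω
Step 3 — Series combination: Z_total = R + L = 466 + j150.9 Ω = 489.8∠17.9° Ω.
Step 4 — Source phasor: V = 5.6∠-145.7° V = -4.626 - j3.156 V.
Step 5 — Ohm's law: I = V / Z_total = (-4.626 - j3.156) / (466 + j150.9) = -0.01097 - j0.003221 A.
Step 6 — Convert to polar: |I| = 0.01143 A, ∠I = -163.6°.

I = 0.01143∠-163.6° A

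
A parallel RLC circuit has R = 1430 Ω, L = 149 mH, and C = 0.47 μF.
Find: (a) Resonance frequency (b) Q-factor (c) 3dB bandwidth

Step 1 — Resonance: ω₀ = 1/√(LC) = 1/√(0.149·4.7e-07) = 3779 rad/s.
Step 2 — f₀ = ω₀/(2π) = 601.4 Hz.
Step 3 — Parallel Q: Q = R/(ω₀L) = 1430/(3779·0.149) = 2.54.
Step 4 — Bandwidth: Δω = ω₀/Q = 1488 rad/s; BW = Δω/(2π) = 236.8 Hz.

(a) f₀ = 601.4 Hz  (b) Q = 2.54  (c) BW = 236.8 Hz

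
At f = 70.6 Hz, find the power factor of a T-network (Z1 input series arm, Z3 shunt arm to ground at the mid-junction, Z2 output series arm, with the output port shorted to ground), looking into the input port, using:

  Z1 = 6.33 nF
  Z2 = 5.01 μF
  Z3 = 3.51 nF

Step 1 — Angular frequency: ω = 2π·f = 2π·70.6 = 443.6 rad/s.
Step 2 — Component impedances:
  Z1: Z = 1/(jωC) = -j/(ω·C) = 0 - j3.561e+05 Ω
  Z2: Z = 1/(jωC) = -j/(ω·C) = 0 - j450 Ω
  Z3: Z = 1/(jωC) = -j/(ω·C) = 0 - j6.423e+05 Ω
Step 3 — With the output port shorted to ground, the output series arm Z2 runs from the junction to ground; the shunt arm Z3 also runs from the junction to ground. They appear in parallel: Z3 || Z2 = 0 - j449.6 Ω.
Step 4 — Series with input arm Z1: Z_in = Z1 + (Z3 || Z2) = 0 - j3.566e+05 Ω = 3.566e+05∠-90.0° Ω.
Step 5 — Power factor: PF = cos(φ) = Re(Z)/|Z| = 0/3.566e+05 = 0.
Step 6 — Type: Im(Z) = -3.566e+05 ⇒ leading (phase φ = -90.0°).

PF = 0 (leading, φ = -90.0°)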